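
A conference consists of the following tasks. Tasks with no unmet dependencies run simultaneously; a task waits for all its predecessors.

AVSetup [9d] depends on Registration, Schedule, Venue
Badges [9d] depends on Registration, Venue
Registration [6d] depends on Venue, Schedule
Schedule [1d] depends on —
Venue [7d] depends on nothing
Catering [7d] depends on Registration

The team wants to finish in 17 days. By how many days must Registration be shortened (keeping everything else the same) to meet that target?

Current finish: 22 days; target: 17.
Registration is on every critical path, so each day cut from Registration cuts the finish by one (this holds down to a finish of 17).
Need 22 − 17 = 5 days off Registration → Registration becomes 1 day, finish becomes 17.

5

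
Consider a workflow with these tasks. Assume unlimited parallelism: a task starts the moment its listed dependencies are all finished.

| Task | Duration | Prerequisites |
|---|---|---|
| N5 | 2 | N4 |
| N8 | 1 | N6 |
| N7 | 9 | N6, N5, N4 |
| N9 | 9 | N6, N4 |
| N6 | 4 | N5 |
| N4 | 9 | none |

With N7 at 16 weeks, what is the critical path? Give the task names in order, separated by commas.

N4, N5, N6, N7

Actual critical path: N4→N5→N6→N7 = 9+2+4+9 = 24 ⇒ 24 weeks.
N7 is on the critical path; changing it to 16 makes that path 31 weeks.
No other chain overtakes it, so the finish is 31 weeks.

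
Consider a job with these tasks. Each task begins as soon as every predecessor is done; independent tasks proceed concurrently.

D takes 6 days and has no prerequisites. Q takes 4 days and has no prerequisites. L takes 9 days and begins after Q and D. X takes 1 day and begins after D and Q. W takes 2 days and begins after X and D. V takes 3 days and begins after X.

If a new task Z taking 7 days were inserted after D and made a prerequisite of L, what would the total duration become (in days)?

22

Originally the job takes 15 days.
With Z inserted, L now waits for max(Q, D, Z).
New critical path: D→Z→L = 6+7+9 = 22 ⇒ 22 days.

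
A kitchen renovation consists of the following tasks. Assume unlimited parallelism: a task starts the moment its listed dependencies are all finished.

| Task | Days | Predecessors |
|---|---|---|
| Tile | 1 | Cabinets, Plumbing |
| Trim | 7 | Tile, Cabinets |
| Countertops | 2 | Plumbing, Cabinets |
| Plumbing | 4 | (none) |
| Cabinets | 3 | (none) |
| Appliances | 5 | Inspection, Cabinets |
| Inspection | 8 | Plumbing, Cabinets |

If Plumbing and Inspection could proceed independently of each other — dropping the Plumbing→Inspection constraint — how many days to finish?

Original critical path: Plumbing→Inspection→Appliances = 4+8+5 = 17 ⇒ 17 days.
Without Plumbing→Inspection, Inspection's earliest start moves from 4 to 3.
The longest chain is now Cabinets→Inspection→Appliances = 3+8+5 = 16, so the schedule takes 16 days.

16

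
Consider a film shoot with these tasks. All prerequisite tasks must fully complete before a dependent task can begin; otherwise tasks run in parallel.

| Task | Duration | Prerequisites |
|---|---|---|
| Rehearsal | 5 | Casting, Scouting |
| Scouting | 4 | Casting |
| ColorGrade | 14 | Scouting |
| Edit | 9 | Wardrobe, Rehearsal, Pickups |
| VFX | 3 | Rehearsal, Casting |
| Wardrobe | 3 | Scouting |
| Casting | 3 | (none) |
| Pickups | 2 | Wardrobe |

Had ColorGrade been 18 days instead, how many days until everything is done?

As given, the longest chain is Casting→Scouting→ColorGrade = 3+4+14 = 21, so the finish is 21 days.
ColorGrade is on the critical path; changing it to 18 makes that path 25 days.
No other chain overtakes it, so the finish is 25 days.

25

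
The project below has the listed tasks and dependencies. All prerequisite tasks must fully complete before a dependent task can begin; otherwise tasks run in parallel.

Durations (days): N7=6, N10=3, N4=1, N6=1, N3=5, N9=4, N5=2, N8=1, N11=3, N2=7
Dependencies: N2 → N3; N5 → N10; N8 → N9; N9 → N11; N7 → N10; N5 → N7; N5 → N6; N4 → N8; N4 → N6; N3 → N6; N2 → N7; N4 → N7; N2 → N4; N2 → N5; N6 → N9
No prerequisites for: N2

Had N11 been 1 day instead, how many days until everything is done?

Critical path before the change: N2→N3→N6→N9→N11 = 7+5+1+4+3 = 20 giving 20 days.
Since N11 is critical, the -2 change carries straight to that chain (now 18 days).
That remains the longest chain; total 18 days.

18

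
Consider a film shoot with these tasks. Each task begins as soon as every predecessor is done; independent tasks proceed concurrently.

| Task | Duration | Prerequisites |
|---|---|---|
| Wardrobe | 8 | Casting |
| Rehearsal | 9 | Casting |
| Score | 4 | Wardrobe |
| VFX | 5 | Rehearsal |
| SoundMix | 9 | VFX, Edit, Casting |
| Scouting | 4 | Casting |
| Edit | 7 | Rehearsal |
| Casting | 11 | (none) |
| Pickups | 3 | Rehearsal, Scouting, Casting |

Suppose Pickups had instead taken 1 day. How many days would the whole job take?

The binding path is Casting→Rehearsal→Edit→SoundMix = 11+9+7+9 = 36; finish at 36 days.
The longest path through Pickups is only 23 days, so Pickups has float 13.
The critical path is still Casting→Rehearsal→Edit→SoundMix; finish is now 36 days.

36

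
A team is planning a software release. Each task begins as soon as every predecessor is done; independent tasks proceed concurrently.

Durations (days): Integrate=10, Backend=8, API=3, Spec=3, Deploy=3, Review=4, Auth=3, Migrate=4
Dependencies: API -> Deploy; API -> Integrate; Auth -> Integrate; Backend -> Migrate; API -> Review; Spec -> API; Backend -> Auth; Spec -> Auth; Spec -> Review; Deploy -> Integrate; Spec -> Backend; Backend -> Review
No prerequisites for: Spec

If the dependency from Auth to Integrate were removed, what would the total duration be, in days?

Before: longest chain Spec→Backend→Auth→Integrate = 3+8+3+10 = 24, finish 24.
Without Auth→Integrate, Integrate's earliest start moves from 14 to 9.
New critical path: Spec→API→Deploy→Integrate = 3+3+3+10 = 19 ⇒ 19 days.

19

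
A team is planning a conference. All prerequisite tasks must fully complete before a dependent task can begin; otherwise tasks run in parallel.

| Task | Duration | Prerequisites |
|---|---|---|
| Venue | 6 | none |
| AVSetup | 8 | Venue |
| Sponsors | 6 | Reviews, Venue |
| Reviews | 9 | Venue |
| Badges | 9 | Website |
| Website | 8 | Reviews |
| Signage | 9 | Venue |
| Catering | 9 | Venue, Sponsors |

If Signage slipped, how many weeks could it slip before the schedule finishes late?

The longest chain is Venue→Reviews→Website→Badges = 6+9+8+9 = 32; overall finish 32 weeks.
Longest path through Signage: 15 weeks (earliest finish 15, latest finish 32).
Slack of Signage = 23 − 6 = 17 weeks.

17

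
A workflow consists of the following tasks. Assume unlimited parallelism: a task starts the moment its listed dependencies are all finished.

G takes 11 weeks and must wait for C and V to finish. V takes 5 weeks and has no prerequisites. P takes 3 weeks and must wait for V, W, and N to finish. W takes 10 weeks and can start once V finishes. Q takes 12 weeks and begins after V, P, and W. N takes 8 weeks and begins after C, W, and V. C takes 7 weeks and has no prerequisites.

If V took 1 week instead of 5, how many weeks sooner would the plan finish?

Baseline: V→W→N→P→Q = 5+10+8+3+12 = 38 → 38 weeks.
Since V is critical, the -4 change carries straight to that chain (now 34 weeks).
That remains the longest chain; total 34 weeks.
Change in finish: 34 − 38 = -4 weeks.

4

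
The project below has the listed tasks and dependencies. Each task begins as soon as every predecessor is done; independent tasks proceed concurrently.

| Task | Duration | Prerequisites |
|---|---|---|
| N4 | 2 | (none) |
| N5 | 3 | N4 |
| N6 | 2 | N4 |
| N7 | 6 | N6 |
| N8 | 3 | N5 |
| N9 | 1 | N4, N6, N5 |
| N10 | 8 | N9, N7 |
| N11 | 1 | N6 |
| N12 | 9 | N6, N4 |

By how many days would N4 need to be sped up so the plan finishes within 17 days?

1

Current finish: 18 days; target: 17.
N4 is on every critical path, so each day cut from N4 cuts the finish by one (this holds down to a finish of 17).
Need 18 − 17 = 1 day off N4 → N4 becomes 1 day, finish becomes 17.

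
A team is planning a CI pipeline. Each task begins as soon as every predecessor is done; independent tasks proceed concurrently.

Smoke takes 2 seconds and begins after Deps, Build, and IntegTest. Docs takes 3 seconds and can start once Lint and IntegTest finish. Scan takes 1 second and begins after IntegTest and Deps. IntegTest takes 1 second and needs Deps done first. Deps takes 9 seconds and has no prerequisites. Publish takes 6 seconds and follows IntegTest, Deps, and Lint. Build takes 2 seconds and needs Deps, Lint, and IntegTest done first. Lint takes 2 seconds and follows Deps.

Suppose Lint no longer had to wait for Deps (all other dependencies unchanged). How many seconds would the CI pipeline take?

16

With the dependency in place, Deps→Lint→Publish = 9+2+6 = 17 sets the finish at 17 seconds.
Without Deps→Lint, Lint's earliest start moves from 9 to 0.
New critical path: Deps→IntegTest→Publish = 9+1+6 = 16 ⇒ 16 seconds.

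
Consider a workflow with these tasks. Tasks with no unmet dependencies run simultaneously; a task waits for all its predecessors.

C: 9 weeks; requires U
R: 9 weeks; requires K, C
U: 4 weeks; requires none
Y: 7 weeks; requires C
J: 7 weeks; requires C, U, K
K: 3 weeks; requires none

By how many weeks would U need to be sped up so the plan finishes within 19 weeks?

3

Current finish: 22 weeks; target: 19.
U is on every critical path, so each week cut from U cuts the finish by one (this holds down to a finish of 19).
Need 22 − 19 = 3 weeks off U → U becomes 1 week, finish becomes 19.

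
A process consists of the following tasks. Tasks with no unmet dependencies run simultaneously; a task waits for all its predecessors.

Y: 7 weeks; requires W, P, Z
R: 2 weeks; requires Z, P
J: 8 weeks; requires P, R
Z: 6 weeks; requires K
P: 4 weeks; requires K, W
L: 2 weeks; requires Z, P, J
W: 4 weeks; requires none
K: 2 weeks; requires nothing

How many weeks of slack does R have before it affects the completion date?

0

W→P→R→J→L = 4+4+2+8+2 = 20 sets the makespan at 20 weeks.
Longest path through R: 20 weeks (earliest finish 10, latest finish 10).
Float = 20 − 20 = 0.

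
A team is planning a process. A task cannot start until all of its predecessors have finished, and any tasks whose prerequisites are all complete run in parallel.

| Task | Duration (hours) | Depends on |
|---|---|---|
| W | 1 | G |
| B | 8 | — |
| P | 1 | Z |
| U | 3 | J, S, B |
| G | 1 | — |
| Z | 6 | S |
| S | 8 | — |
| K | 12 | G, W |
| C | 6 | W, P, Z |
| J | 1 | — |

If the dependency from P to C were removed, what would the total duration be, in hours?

Original critical path: S→Z→P→C = 8+6+1+6 = 21 ⇒ 21 hours.
Without P→C, C's earliest start moves from 15 to 14.
The longest chain is now S→Z→C = 8+6+6 = 20, so the job takes 20 hours.

20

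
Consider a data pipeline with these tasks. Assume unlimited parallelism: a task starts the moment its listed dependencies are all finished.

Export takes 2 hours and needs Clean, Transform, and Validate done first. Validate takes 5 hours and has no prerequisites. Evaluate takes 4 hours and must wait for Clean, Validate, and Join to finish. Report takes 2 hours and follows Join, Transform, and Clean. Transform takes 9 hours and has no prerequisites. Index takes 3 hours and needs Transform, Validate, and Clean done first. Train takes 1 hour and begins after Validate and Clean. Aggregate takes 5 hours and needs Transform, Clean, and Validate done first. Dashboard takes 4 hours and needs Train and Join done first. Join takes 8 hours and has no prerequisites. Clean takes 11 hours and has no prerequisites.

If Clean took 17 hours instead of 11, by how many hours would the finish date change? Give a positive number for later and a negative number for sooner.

The binding path is Clean→Aggregate = 11+5 = 16; finish at 16 hours.
Clean lies on that path, so at 17 hours the path becomes 22 hours.
That remains the longest chain; total 22 hours.
Change in finish: 22 − 16 = +6 hours.

6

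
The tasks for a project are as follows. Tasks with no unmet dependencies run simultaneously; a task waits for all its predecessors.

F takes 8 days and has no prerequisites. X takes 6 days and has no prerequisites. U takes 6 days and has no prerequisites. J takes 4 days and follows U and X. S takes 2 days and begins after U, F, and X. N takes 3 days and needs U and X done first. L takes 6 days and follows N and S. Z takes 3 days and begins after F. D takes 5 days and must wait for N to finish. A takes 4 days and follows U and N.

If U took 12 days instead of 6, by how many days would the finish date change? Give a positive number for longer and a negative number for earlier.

The binding path is F→S→L = 8+2+6 = 16; finish at 16 days.
U has 1 day of float (longest path through it is 15).
Now U→N→L = 12+3+6 = 21 is longest, so the finish becomes 21 days.
Change in finish: 21 − 16 = +5 days.

5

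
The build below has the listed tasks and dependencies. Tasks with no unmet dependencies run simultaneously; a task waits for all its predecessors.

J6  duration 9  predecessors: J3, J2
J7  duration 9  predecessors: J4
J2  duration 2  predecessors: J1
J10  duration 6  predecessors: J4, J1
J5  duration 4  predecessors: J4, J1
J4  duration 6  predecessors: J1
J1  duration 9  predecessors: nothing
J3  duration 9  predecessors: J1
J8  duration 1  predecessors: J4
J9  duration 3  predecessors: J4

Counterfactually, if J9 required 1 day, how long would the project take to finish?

As given, the longest chain is J1→J3→J6 = 9+9+9 = 27, so the finish is 27 days.
The longest path through J9 is only 18 days, so J9 has float 9.
The critical path is still J1→J3→J6; finish is now 27 days.

27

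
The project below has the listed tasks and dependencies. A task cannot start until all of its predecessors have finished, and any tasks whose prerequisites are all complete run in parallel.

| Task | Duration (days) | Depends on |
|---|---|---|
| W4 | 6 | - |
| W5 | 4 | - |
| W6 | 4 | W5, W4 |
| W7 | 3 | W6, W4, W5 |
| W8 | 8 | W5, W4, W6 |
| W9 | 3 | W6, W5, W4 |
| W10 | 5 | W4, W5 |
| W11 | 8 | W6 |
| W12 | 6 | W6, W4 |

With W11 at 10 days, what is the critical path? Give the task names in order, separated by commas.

Critical path before the change: W4→W6→W11 = 6+4+8 = 18 giving 18 days.
W11 is on the critical path; changing it to 10 makes that path 20 days.
No other chain overtakes it, so the finish is 20 days.

W4, W6, W11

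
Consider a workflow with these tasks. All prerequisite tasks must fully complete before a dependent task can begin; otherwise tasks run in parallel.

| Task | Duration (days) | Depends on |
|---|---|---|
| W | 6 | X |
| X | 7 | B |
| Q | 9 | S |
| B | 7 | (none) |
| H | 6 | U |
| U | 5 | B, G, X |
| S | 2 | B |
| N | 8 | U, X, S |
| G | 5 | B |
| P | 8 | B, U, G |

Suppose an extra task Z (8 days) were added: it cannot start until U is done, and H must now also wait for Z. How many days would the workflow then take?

33

Originally the workflow takes 27 days.
With Z inserted, H now waits for max(U, Z).
New critical path: B→X→U→Z→H = 7+7+5+8+6 = 33 ⇒ 33 days.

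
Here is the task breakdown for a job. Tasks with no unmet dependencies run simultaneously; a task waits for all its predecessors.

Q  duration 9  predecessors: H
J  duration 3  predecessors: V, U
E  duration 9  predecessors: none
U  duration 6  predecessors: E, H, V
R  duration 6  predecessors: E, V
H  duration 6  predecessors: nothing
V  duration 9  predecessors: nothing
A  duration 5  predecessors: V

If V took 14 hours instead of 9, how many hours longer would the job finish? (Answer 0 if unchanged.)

The binding path is V→U→J = 9+6+3 = 18; finish at 18 hours.
V is on the critical path; changing it to 14 makes that path 23 hours.
The critical path is still V→U→J; finish is now 23 hours.
Change in finish: 23 − 18 = +5 hours.

5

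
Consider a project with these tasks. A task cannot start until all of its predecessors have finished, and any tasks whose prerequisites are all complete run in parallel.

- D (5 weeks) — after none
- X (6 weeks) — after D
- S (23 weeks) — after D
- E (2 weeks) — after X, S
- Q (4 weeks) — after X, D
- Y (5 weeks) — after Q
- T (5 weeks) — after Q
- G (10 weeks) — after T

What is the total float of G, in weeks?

0

Critical path: D→X→Q→T→G = 5+6+4+5+10 = 30, so the finish is 30 weeks.
G finishes as early as 30 and must finish by 30.
Slack of G = 20 − 20 = 0 weeks.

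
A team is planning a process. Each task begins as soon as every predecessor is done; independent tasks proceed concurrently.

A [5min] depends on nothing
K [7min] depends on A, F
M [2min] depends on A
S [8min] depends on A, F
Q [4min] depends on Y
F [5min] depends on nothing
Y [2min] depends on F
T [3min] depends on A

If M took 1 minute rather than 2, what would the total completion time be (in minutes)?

The binding path is A→S = 5+8 = 13; finish at 13 minutes.
The longest path through M is only 7 minutes, so M has float 6.
No other chain overtakes it, so the finish is 13 minutes.

13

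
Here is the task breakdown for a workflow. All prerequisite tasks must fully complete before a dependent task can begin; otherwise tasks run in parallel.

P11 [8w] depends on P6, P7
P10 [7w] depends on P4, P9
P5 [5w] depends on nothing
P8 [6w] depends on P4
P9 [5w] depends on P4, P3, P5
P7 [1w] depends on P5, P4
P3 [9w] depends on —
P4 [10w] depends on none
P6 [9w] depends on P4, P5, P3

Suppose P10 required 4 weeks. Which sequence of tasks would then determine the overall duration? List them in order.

As given, the longest chain is P4→P6→P11 = 10+9+8 = 27, so the finish is 27 weeks.
P10 has 5 weeks of float (longest path through it is 22).
That remains the longest chain; total 27 weeks.

P4, P6, P11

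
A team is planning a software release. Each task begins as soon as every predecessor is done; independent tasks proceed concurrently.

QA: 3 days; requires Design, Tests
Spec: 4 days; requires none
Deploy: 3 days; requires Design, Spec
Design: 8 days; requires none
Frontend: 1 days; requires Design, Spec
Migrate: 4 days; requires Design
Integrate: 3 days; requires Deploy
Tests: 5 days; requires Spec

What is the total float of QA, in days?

The longest chain is Design→Deploy→Integrate = 8+3+3 = 14; overall finish 14 days.
QA finishes as early as 12 and must finish by 14.
Float = 14 − 12 = 2.

2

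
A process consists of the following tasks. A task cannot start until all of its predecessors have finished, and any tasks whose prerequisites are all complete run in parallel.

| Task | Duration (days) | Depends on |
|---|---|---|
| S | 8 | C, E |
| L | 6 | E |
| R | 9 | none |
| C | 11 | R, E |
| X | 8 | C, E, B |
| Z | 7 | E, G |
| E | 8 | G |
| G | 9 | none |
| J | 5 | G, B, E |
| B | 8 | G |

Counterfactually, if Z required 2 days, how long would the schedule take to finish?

36

Actual critical path: G→E→C→S = 9+8+11+8 = 36 ⇒ 36 days.
Z is off the critical path — its longest chain is 24 days, giving 12 of slack.
The critical path is still G→E→C→S; finish is now 36 days.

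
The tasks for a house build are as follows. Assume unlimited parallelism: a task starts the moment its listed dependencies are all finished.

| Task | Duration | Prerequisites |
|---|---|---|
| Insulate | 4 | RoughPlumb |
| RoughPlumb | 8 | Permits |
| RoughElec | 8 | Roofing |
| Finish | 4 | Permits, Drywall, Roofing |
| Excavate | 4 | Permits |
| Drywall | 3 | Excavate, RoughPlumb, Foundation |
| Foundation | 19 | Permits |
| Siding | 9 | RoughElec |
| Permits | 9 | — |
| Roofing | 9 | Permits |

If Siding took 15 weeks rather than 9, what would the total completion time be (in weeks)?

41

Baseline: Permits→Roofing→RoughElec→Siding = 9+9+8+9 = 35 → 35 weeks.
Since Siding is critical, the +6 change carries straight to that chain (now 41 weeks).
The critical path is still Permits→Roofing→RoughElec→Siding; finish is now 41 weeks.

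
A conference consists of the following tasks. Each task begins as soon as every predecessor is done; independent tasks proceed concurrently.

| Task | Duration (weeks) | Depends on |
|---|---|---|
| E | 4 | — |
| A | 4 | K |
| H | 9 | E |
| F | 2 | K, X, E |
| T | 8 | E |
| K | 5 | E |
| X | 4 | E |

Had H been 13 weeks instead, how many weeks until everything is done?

As given, the longest chain is E→H = 4+9 = 13, so the finish is 13 weeks.
Since H is critical, the +4 change carries straight to that chain (now 17 weeks).
The critical path is still E→H; finish is now 17 weeks.

17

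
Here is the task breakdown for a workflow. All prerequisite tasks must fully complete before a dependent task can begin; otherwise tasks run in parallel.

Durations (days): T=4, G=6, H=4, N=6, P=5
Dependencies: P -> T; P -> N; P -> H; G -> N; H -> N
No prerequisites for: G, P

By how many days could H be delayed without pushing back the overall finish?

Critical path: P→H→N = 5+4+6 = 15, so the finish is 15 days.
Longest path through H: 15 days (earliest finish 9, latest finish 9).
Float = 15 − 15 = 0.

0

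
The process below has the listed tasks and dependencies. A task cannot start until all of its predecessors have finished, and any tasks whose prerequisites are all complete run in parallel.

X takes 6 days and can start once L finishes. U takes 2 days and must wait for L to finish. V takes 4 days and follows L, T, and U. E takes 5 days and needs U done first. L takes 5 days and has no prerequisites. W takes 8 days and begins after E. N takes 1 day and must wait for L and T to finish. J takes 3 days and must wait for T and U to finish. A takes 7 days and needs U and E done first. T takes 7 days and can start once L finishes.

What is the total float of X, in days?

The longest chain is L→U→E→W = 5+2+5+8 = 20; overall finish 20 days.
X finishes as early as 11 and must finish by 20.
So X can slip 20 − 11 = 9 days.

9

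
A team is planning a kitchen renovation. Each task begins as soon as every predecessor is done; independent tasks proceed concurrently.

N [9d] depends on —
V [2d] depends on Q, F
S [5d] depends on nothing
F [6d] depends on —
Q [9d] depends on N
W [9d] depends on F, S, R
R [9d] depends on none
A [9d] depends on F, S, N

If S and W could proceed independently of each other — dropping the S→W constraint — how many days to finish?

Before: longest chain N→Q→V = 9+9+2 = 20, finish 20.
Dropping S→W doesn't change W's earliest start (9); another predecessor still binds.
New critical path: N→Q→V = 9+9+2 = 20 ⇒ 20 days.

20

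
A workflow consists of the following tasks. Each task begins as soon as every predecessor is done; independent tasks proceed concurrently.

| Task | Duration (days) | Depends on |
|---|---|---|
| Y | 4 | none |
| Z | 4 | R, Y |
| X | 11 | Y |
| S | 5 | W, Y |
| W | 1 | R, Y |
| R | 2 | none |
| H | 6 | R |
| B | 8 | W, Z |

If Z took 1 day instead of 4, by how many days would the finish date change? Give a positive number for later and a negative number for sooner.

As given, the longest chain is Y→Z→B = 4+4+8 = 16, so the finish is 16 days.
Z lies on that path, so at 1 day the path becomes 13 days.
The binding chain switches to Y→X = 4+11 = 15; finish 15 days.
Change in finish: 15 − 16 = -1 days.

-1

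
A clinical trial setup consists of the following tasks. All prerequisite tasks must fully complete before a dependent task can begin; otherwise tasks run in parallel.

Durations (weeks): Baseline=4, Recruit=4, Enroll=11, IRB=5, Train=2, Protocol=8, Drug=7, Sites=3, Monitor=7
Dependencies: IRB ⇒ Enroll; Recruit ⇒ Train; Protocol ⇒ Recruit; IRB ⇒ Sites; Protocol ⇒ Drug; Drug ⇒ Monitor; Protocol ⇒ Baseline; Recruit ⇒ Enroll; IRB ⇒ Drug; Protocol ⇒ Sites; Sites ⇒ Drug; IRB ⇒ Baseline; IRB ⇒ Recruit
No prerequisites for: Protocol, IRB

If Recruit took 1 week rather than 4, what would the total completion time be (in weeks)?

25

As given, the longest chain is Protocol→Sites→Drug→Monitor = 8+3+7+7 = 25, so the finish is 25 weeks.
Recruit has 2 weeks of float (longest path through it is 23).
The critical path is still Protocol→Sites→Drug→Monitor; finish is now 25 weeks.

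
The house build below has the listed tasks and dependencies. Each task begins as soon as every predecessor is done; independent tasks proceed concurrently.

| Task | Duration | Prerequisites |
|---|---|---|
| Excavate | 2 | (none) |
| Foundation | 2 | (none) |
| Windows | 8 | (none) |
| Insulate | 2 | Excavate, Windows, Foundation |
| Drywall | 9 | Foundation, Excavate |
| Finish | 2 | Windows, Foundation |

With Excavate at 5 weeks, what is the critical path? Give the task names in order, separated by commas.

Excavate, Drywall

Baseline: Excavate→Drywall = 2+9 = 11 → 11 weeks.
Excavate is on the critical path; changing it to 5 makes that path 14 weeks.
The critical path is still Excavate→Drywall; finish is now 14 weeks.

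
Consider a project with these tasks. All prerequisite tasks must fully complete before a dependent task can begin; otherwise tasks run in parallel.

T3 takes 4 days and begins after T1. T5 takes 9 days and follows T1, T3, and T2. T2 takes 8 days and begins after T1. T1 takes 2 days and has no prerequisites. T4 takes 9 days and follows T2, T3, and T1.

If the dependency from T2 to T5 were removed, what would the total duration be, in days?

Before: longest chain T1→T2→T4 = 2+8+9 = 19, finish 19.
Without T2→T5, T5's earliest start moves from 10 to 6.
New critical path: T1→T2→T4 = 2+8+9 = 19 ⇒ 19 days.

19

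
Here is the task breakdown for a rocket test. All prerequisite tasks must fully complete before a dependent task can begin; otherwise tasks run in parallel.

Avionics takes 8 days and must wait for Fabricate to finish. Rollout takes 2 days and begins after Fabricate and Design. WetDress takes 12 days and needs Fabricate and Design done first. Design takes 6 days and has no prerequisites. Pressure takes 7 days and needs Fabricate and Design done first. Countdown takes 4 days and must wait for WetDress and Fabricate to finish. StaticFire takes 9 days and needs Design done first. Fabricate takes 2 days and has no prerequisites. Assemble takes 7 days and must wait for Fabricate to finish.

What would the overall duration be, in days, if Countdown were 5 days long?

The binding path is Design→WetDress→Countdown = 6+12+4 = 22; finish at 22 days.
Since Countdown is critical, the +1 change carries straight to that chain (now 23 days).
The critical path is still Design→WetDress→Countdown; finish is now 23 days.

23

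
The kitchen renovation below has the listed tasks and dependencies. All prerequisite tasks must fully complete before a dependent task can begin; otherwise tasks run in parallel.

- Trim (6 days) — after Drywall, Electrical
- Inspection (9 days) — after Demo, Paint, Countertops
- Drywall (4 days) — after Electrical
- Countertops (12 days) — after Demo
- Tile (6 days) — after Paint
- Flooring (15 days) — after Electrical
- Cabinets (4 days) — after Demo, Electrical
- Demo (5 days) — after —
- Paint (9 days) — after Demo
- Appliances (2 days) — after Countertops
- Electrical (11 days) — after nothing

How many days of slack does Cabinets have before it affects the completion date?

11

The longest chain is Demo→Countertops→Inspection = 5+12+9 = 26; overall finish 26 days.
The longest chain containing Cabinets totals 15 days.
So Cabinets can slip 26 − 15 = 11 days.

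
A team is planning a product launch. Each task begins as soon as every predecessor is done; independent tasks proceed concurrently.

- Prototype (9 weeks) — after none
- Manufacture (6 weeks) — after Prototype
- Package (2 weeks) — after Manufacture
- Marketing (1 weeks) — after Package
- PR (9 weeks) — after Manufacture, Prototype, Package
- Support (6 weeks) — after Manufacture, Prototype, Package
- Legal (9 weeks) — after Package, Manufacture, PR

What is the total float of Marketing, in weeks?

17

Critical path: Prototype→Manufacture→Package→PR→Legal = 9+6+2+9+9 = 35, so the finish is 35 weeks.
Marketing finishes as early as 18 and must finish by 35.
Slack of Marketing = 34 − 17 = 17 weeks.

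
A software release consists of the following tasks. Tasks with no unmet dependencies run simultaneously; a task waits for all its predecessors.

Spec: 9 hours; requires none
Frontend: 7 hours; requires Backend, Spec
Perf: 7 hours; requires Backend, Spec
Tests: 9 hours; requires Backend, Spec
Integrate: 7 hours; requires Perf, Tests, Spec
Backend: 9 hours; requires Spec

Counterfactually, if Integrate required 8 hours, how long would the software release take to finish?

Critical path before the change: Spec→Backend→Tests→Integrate = 9+9+9+7 = 34 giving 34 hours.
Since Integrate is critical, the +1 change carries straight to that chain (now 35 hours).
No other chain overtakes it, so the finish is 35 hours.

35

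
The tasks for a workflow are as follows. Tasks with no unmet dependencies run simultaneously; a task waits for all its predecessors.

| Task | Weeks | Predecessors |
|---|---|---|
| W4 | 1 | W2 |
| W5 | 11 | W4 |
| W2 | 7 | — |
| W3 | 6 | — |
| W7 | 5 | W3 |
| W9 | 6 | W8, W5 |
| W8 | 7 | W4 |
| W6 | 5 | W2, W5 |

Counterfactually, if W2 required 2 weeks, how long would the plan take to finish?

Critical path before the change: W2→W4→W5→W9 = 7+1+11+6 = 25 giving 25 weeks.
W2 is on the critical path; changing it to 2 makes that path 20 weeks.
No other chain overtakes it, so the finish is 20 weeks.

20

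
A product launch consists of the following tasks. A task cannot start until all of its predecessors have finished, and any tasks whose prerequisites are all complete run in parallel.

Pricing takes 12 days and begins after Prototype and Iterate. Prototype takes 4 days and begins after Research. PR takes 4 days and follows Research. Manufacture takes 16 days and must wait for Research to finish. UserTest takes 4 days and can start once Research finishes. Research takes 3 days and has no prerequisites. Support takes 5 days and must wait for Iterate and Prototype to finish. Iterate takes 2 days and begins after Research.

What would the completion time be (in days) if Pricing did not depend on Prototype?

19

Before: longest chain Research→Prototype→Pricing = 3+4+12 = 19, finish 19.
Without Prototype→Pricing, Pricing's earliest start moves from 7 to 5.
The longest chain is now Research→Manufacture = 3+16 = 19, so the job takes 19 days.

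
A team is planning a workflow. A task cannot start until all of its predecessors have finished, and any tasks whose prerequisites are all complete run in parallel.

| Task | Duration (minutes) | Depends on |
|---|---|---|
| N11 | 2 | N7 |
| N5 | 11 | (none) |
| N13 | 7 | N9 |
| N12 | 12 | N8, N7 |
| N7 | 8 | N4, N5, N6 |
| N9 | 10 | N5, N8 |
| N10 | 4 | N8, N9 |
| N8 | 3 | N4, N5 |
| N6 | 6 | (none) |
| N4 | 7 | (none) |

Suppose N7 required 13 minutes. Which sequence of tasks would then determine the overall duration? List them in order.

As given, the longest chain is N5→N7→N12 = 11+8+12 = 31, so the finish is 31 minutes.
Since N7 is critical, the +5 change carries straight to that chain (now 36 minutes).
No other chain overtakes it, so the finish is 36 minutes.

N5, N7, N12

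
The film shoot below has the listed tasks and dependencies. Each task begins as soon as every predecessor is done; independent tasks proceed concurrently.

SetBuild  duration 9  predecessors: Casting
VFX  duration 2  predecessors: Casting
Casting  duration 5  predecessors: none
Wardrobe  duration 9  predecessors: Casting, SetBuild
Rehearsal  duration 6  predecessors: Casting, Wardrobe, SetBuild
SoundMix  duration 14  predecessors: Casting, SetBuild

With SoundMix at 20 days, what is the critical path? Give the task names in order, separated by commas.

Casting, SetBuild, SoundMix

As given, the longest chain is Casting→SetBuild→Wardrobe→Rehearsal = 5+9+9+6 = 29, so the finish is 29 days.
SoundMix is off the critical path — its longest chain is 28 days, giving 1 of slack.
New critical path: Casting→SetBuild→SoundMix = 5+9+20 = 34 ⇒ 34 days.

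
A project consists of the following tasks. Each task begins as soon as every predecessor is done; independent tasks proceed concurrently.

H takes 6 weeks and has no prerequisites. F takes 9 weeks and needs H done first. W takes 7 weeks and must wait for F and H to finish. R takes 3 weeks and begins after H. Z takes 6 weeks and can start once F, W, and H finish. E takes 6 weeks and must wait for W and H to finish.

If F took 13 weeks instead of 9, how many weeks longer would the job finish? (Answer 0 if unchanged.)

4

Critical path before the change: H→F→W→Z = 6+9+7+6 = 28 giving 28 weeks.
Since F is critical, the +4 change carries straight to that chain (now 32 weeks).
The critical path is still H→F→W→Z; finish is now 32 weeks.
Change in finish: 32 − 28 = +4 weeks.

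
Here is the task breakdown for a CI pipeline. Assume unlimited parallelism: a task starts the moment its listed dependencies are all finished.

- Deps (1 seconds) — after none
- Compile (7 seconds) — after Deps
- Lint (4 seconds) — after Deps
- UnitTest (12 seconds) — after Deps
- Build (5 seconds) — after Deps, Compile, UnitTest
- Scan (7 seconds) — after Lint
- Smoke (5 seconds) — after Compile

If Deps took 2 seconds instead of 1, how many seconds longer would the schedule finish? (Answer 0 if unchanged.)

1

Critical path before the change: Deps→UnitTest→Build = 1+12+5 = 18 giving 18 seconds.
Deps lies on that path, so at 2 seconds the path becomes 19 seconds.
That remains the longest chain; total 19 seconds.
Change in finish: 19 − 18 = +1 seconds.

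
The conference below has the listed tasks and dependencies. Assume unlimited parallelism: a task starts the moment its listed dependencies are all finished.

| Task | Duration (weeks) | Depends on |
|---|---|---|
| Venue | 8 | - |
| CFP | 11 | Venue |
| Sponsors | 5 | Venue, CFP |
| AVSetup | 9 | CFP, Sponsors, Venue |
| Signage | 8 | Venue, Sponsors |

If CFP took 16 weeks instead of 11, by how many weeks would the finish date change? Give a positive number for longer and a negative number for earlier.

5

Baseline: Venue→CFP→Sponsors→AVSetup = 8+11+5+9 = 33 → 33 weeks.
CFP is on the critical path; changing it to 16 makes that path 38 weeks.
The critical path is still Venue→CFP→Sponsors→AVSetup; finish is now 38 weeks.
Change in finish: 38 − 33 = +5 weeks.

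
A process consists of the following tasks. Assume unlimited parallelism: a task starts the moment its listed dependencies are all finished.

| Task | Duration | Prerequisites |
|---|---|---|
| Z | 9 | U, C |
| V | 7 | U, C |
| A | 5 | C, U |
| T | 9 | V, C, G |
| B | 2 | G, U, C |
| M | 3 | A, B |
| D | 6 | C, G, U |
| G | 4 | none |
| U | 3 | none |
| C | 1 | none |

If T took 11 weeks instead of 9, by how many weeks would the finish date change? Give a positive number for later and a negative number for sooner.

As given, the longest chain is U→V→T = 3+7+9 = 19, so the finish is 19 weeks.
T is on the critical path; changing it to 11 makes that path 21 weeks.
That remains the longest chain; total 21 weeks.
Change in finish: 21 − 19 = +2 weeks.

2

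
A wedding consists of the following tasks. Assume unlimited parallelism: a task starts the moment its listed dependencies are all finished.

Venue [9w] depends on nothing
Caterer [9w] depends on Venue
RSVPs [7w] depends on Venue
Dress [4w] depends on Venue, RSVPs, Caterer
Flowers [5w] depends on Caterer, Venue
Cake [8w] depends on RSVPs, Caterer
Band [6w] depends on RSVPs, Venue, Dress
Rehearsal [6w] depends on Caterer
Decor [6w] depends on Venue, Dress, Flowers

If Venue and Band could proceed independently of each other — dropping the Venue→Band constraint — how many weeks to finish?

29

Original critical path: Venue→Caterer→Flowers→Decor = 9+9+5+6 = 29 ⇒ 29 weeks.
Dropping Venue→Band doesn't change Band's earliest start (22); another predecessor still binds.
The longest chain is now Venue→Caterer→Flowers→Decor = 9+9+5+6 = 29, so the project takes 29 weeks.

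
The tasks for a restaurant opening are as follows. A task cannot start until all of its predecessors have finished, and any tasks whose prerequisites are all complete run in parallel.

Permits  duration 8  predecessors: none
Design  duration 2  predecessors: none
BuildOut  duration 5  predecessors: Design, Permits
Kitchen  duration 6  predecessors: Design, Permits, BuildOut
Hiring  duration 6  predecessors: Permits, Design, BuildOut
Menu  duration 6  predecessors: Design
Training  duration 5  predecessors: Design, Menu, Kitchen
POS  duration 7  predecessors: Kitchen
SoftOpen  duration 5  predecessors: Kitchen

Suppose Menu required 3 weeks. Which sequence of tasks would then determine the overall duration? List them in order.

Baseline: Permits→BuildOut→Kitchen→POS = 8+5+6+7 = 26 → 26 weeks.
Menu has 13 weeks of float (longest path through it is 13).
No other chain overtakes it, so the finish is 26 weeks.

Permits, BuildOut, Kitchen, POS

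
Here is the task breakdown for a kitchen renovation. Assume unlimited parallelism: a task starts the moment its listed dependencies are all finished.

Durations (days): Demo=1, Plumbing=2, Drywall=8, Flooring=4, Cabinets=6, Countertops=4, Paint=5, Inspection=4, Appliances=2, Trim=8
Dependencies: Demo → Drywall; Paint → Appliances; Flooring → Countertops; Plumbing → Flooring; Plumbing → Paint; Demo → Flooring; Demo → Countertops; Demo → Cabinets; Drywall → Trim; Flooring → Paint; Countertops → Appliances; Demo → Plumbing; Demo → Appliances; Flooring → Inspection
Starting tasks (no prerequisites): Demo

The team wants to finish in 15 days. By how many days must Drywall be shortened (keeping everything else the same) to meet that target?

Current finish: 17 days; target: 15.
Drywall is on every critical path, so each day cut from Drywall cuts the finish by one (this holds down to a finish of 14).
Need 17 − 15 = 2 days off Drywall → Drywall becomes 6 days, finish becomes 15.

2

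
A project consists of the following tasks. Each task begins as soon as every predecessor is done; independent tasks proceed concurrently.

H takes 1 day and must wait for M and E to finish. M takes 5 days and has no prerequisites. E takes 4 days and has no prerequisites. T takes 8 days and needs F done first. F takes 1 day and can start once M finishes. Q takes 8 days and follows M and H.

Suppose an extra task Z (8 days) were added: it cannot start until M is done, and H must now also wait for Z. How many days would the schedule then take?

22

Originally the schedule takes 14 days.
With Z inserted, H now waits for max(M, E, Z).
New critical path: M→Z→H→Q = 5+8+1+8 = 22 ⇒ 22 days.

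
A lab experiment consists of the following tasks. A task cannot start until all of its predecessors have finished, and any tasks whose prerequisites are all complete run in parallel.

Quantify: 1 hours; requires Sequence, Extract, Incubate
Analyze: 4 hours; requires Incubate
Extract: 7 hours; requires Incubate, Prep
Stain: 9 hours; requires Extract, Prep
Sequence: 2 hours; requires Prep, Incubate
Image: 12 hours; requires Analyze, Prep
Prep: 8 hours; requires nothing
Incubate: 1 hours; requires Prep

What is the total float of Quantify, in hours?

Prep→Incubate→Extract→Stain = 8+1+7+9 = 25 sets the makespan at 25 hours.
Longest path through Quantify: 17 hours (earliest finish 17, latest finish 25).
Float = 25 − 17 = 8.

8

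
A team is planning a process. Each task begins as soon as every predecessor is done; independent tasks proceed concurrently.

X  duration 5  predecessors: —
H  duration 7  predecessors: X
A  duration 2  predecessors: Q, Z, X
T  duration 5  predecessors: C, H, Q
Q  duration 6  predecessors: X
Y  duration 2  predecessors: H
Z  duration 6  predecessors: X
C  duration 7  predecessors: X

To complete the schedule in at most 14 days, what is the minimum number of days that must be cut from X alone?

3

Current finish: 17 days; target: 14.
X is on every critical path, so each day cut from X cuts the finish by one (this holds down to a finish of 13).
Need 17 − 14 = 3 days off X → X becomes 2 days, finish becomes 14.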